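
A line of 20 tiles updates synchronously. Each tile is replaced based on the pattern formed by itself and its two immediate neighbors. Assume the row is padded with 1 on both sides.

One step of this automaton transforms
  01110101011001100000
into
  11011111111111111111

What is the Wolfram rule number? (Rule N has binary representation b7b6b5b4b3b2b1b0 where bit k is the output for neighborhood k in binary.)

127

position 2: 111 → 0  (bit 7 = 0)
position 3: 110 → 1  (bit 6 = 1)
position 0: 101 → 1  (bit 5 = 1)
position 11: 100 → 1  (bit 4 = 1)
position 1: 011 → 1  (bit 3 = 1)
position 5: 010 → 1  (bit 2 = 1)
position 12: 001 → 1  (bit 1 = 1)
position 16: 000 → 1  (bit 0 = 1)
bits b7..b0 = 01111111 = 127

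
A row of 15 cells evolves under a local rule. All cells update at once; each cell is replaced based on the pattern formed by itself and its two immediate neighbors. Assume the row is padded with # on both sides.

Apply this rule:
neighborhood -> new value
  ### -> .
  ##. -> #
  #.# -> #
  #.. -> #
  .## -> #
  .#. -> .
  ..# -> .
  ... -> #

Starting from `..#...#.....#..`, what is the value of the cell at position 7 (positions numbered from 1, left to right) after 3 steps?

step 1: #..##..####..#.
step 2: ##.###.#..##..#
step 3: .###.##.#.###.#
position 7 holds #

#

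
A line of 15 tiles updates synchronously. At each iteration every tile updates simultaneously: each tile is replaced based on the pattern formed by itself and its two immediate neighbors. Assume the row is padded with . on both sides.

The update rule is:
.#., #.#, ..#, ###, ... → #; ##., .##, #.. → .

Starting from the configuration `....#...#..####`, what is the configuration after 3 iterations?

#.#.#####.#..##

#####.###.#.##.
.###.#.#.###...
#.#.#####.#..##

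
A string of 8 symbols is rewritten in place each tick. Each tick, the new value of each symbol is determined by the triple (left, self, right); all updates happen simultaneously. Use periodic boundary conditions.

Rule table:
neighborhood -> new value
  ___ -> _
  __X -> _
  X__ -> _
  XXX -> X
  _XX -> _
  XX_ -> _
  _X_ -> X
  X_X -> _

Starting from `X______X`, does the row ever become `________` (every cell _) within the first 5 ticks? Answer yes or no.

________
all cells are _ at tick 1

yes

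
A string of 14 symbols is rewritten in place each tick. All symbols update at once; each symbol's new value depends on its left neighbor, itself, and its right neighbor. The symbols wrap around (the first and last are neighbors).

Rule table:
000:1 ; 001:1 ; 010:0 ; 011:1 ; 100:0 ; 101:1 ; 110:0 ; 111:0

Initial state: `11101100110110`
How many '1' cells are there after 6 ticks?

tick 1: 10011001101101
tick 2: 00110011011011
tick 3: 01100110110110
tick 4: 11001101101100
tick 5: 10011011011001
tick 6: 00110110110011
count of 1: 8

8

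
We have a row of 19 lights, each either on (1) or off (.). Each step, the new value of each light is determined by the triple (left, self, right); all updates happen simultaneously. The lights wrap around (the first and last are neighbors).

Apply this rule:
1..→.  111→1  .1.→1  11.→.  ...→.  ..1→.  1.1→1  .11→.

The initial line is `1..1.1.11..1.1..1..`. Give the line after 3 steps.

1..1111....111..1..
1...11......1...1..
1...........1...1..

1...........1...1..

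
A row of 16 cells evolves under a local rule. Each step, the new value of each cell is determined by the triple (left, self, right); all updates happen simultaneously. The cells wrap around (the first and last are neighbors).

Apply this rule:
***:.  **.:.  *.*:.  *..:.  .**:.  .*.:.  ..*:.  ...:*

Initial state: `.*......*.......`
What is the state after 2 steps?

.*......*.......

...****...******
.*......*.......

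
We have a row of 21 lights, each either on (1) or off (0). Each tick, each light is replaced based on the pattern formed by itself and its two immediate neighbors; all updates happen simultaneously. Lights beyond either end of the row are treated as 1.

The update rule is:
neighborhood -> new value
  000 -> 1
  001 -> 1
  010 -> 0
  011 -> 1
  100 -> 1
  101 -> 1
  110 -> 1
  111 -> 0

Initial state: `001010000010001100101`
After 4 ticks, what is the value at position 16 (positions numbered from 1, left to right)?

0

tick 1: 110101111101111111011
tick 2: 011011000111000001110
tick 3: 111111111101111111011
tick 4: 000000000111000001110
position 16 holds 0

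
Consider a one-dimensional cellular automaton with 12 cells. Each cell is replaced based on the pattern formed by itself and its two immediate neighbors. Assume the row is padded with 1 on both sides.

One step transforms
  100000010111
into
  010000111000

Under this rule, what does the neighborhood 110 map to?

0

At position 0 the neighborhood is 110; the next row has 0 there.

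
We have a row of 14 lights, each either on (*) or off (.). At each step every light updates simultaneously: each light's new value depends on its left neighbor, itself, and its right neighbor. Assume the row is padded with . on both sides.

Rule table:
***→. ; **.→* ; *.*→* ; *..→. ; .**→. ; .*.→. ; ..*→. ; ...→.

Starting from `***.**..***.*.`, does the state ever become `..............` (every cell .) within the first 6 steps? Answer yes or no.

..**.*....**..
...**......*..
....*.........
..............
all cells are . at step 4

yes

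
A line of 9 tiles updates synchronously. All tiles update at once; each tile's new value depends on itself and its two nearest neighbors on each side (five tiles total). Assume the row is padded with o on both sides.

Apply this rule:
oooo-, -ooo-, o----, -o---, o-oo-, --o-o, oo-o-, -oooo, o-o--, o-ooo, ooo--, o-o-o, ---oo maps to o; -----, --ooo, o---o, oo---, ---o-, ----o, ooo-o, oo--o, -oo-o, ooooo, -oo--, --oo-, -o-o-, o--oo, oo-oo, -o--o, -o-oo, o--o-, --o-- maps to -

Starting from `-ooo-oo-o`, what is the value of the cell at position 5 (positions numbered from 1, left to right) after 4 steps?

-

-oo--o--o
-o-------
oooo----o
--oo-o-o-
position 5 holds -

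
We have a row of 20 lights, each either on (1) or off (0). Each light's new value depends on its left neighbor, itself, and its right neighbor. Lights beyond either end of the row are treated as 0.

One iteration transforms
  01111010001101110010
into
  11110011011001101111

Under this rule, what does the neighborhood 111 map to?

1

At position 2 the neighborhood is 111; the next row has 1 there.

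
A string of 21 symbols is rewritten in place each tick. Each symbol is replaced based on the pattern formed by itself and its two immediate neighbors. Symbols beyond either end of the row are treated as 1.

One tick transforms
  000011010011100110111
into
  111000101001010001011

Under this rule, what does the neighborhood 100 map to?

1

At position 0 the neighborhood is 100; the next row has 1 there.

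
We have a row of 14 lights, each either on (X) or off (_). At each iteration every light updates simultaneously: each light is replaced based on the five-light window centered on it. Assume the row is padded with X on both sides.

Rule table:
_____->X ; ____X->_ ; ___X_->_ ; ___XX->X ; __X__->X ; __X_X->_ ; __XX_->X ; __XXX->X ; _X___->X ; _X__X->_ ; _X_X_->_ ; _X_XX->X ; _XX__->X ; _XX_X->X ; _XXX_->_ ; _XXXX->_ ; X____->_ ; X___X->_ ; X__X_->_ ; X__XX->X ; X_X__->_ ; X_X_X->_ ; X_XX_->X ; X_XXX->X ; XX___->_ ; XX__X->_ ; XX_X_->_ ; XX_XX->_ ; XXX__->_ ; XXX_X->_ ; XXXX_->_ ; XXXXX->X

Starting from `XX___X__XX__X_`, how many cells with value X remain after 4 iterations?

7

iteration 1: _____X_XXX___X
iteration 2: __X___XX____XX
iteration 3: __XX_XXX___XX_
iteration 4: _XXX_X____XXX_
count of X: 7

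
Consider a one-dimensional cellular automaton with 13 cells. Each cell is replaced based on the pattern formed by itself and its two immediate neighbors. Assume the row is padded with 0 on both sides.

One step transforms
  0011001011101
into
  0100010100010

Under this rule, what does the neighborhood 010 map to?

0

At position 6 the neighborhood is 010; the next row has 0 there.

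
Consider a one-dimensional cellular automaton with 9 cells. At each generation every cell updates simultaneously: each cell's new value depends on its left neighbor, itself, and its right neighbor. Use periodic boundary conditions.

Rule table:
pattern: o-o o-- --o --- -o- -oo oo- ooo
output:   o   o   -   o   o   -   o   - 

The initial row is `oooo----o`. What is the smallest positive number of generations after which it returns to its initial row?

generation 1: ---oooo--
generation 2: oo----ooo
generation 3: -oooo----
generation 4: ----ooooo
generation 5: ooo-----o
generation 6: --ooooo--
generation 7: o-----ooo
generation 8: ooooo----
generation 9: ----oooo-
generation 10: ooo----oo
generation 11: --oooo---
generation 12: o----oooo
generation 13: oooo-----
generation 14: ---ooooo-
generation 15: oo-----oo
generation 16: -ooooo---
generation 17: -----oooo
generation 18: oooo----o

18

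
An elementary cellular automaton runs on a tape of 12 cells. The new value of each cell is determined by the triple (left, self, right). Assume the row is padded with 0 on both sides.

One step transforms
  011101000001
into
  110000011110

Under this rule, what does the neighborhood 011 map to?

1

At position 1 the neighborhood is 011; the next row has 1 there.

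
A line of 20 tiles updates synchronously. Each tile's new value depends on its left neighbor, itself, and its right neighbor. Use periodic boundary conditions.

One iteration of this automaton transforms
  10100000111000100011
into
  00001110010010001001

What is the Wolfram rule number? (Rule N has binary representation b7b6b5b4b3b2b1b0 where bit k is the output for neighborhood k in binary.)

129

position 9: 111 → 1  (bit 7 = 1)
position 0: 110 → 0  (bit 6 = 0)
position 1: 101 → 0  (bit 5 = 0)
position 3: 100 → 0  (bit 4 = 0)
position 8: 011 → 0  (bit 3 = 0)
position 2: 010 → 0  (bit 2 = 0)
position 7: 001 → 0  (bit 1 = 0)
position 4: 000 → 1  (bit 0 = 1)
bits b7..b0 = 10000001 = 129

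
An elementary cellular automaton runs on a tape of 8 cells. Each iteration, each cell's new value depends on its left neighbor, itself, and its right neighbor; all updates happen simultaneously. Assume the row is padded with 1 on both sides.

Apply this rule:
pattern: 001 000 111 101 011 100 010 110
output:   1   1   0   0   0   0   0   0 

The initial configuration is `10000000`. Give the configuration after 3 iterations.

iteration 1: 00111111
iteration 2: 01000000
iteration 3: 00011111

00011111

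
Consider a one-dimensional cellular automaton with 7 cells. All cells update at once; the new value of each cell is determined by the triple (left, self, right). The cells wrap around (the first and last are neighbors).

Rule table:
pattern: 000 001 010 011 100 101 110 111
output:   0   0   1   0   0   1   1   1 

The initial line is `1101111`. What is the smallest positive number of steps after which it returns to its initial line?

1110111
1111011
1111101
1111110
0111111
1011111
1101111

7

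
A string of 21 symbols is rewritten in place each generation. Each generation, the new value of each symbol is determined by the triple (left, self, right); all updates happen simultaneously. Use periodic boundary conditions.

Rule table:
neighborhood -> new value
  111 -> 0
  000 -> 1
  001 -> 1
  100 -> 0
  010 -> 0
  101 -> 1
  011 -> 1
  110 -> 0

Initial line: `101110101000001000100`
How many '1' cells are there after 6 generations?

generation 1: 011001010011110011001
generation 2: 110010100110000110010
generation 3: 100101001100111100101
generation 4: 001010011001100001011
generation 5: 010100110011001110110
generation 6: 101001100110011001100
count of 1: 10

10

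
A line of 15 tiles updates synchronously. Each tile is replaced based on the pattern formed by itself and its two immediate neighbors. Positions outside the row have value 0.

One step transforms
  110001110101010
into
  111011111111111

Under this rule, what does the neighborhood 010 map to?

At position 9 the neighborhood is 010; the next row has 1 there.

1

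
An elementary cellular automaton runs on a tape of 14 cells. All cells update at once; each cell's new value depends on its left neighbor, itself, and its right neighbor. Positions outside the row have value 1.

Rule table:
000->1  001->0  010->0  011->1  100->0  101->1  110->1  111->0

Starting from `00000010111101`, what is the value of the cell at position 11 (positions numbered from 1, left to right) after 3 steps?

01111001100111
11001001100100
01000001100000
position 11 holds 0

0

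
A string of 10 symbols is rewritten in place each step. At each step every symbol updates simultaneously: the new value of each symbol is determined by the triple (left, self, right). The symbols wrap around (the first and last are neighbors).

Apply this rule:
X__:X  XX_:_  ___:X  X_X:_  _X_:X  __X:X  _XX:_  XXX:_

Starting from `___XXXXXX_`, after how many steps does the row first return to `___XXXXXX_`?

step 1: XXX______X
step 2: ___XXXXXX_

2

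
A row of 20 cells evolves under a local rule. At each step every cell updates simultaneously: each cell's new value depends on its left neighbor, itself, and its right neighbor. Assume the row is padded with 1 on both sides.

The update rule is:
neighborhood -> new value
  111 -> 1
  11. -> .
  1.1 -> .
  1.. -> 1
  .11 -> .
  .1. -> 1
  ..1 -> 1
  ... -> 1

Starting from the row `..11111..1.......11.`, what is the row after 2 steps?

1...1...11111111.111

11.111.1111111111...
1...1...11111111.111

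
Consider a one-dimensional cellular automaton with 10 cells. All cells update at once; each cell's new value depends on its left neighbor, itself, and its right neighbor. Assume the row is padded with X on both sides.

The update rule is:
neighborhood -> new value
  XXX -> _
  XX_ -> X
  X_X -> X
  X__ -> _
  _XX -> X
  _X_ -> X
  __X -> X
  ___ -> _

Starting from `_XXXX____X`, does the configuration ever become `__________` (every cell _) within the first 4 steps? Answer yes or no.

no

XX__X___XX
_X_XX__XX_
XXXXX_XXXX
____XXX___
step 4 is ____XXX___, still not uniform _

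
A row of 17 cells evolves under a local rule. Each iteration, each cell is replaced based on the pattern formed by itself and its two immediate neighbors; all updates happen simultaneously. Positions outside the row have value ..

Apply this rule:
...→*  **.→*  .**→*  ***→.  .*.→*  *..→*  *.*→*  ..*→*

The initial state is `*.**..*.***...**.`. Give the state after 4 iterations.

*.......***.....*

*********.*******
*.......***.....*
*********.*******  (repeats iteration 1; period 2)
iteration 4: *.......***.....*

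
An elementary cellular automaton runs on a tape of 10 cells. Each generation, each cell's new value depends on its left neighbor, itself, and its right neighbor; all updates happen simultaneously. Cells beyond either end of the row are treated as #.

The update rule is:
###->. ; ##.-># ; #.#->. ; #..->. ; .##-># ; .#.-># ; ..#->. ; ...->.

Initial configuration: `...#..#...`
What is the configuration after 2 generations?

generation 1: ...#..#...  (fixed point — unchanged through generation 2)

...#..#...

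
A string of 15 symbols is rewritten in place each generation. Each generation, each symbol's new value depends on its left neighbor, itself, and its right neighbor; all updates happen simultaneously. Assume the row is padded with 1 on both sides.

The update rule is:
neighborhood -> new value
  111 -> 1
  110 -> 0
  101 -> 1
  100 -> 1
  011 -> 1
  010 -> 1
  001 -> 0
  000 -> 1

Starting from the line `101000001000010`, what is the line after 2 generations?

111111011110111

generation 1: 011111101111011
generation 2: 111111011110111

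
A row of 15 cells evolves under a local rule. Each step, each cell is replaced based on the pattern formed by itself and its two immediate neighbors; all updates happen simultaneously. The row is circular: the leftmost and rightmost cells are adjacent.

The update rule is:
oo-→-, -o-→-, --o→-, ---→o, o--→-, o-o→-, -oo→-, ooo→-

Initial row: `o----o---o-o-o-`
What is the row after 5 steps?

--oo---o-------

--oo---o-------
o----o---oooooo
--oo---o-------  (repeats step 1; period 2)
step 5: --oo---o-------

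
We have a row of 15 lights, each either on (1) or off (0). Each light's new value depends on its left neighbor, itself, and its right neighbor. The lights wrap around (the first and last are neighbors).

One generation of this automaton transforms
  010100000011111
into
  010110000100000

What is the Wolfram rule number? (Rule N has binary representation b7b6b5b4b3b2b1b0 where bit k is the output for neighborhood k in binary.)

position 11: 111 → 0  (bit 7 = 0)
position 14: 110 → 0  (bit 6 = 0)
position 0: 101 → 0  (bit 5 = 0)
position 4: 100 → 1  (bit 4 = 1)
position 10: 011 → 0  (bit 3 = 0)
position 1: 010 → 1  (bit 2 = 1)
position 9: 001 → 1  (bit 1 = 1)
position 5: 000 → 0  (bit 0 = 0)
bits b7..b0 = 00010110 = 22

22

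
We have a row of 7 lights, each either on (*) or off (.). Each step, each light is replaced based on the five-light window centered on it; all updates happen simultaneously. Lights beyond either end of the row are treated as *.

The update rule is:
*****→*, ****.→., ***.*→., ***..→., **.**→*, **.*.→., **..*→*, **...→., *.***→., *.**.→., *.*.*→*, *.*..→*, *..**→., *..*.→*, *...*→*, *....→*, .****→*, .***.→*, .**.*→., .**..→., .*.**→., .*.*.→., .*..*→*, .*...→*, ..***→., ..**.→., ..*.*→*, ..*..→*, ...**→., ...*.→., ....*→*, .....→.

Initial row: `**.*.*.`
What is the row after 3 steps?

.*.*.*.

step 1: ...*.*.
step 2: .*.*.*.
step 3: .*.*.*.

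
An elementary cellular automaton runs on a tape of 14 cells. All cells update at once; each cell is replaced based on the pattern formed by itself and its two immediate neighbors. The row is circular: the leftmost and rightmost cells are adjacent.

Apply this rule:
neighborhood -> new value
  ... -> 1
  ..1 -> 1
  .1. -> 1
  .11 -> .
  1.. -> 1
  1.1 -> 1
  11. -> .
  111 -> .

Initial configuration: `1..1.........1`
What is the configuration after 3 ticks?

.111111111111.
1............1
.111111111111.

.111111111111.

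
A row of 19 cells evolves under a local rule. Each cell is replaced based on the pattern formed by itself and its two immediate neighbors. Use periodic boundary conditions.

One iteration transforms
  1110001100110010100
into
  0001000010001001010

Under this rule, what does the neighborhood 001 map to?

At position 5 the neighborhood is 001; the next row has 0 there.

0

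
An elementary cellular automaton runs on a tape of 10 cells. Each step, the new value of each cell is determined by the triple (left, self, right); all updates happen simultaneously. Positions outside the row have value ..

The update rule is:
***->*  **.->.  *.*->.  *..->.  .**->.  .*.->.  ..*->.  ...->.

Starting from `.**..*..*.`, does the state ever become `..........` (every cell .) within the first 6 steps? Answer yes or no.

..........
all cells are . at step 1

yes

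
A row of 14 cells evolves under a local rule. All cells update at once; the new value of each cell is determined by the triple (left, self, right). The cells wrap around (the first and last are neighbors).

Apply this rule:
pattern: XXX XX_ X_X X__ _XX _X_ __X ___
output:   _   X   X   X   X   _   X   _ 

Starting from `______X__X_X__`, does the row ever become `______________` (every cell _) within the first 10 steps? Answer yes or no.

_____X_XX_X_X_
____X_XXXX_X_X
X__X_XX__XX_X_
_XX_XXXXXXXX_X
XXXXX______XX_
X___XX____XXXX
XX_XXXX__XX___
XXXX__XXXXXX_X
___XXXX____XXX
X_XX__XX__XX_X
step 10 is X_XX__XX__XX_X, still not uniform _

no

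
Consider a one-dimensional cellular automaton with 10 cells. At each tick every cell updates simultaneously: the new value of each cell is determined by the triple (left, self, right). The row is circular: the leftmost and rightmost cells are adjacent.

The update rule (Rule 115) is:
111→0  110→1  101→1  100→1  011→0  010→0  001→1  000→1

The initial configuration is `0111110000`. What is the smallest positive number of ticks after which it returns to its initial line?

1000011111
1111100000
0000111111
1111000001
0001111110
1110000011
0011111100
1100000111
0111111000
1000001111
1111110000
0000011111
1111100001
0000111110
1111000011
0001111100
1110000111
0011111000
1100001111
0111110000

20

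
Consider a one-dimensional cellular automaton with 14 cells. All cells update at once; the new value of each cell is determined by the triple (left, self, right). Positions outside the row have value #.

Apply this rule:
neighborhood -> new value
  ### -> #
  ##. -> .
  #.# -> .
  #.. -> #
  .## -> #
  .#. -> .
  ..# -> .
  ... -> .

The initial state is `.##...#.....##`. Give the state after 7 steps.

.#.#...#....##
....#...#...##
#....#...#..##
.#....#...#.##
..#....#....##
#..#....#...##
.#..#....#..##

.#..#....#..##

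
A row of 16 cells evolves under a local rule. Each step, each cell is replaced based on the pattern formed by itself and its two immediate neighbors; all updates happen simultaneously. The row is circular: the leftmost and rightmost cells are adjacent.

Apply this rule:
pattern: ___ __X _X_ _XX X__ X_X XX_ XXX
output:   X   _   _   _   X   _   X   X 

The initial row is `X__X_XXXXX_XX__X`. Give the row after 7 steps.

XX____XXXX__XX__
_XXXX__XXXX__XX_
__XXXX__XXXX__XX
X__XXXX__XXXX__X
XX__XXXX__XXXX__
_XX__XXXX__XXXX_
__XX__XXXX__XXXX

__XX__XXXX__XXXX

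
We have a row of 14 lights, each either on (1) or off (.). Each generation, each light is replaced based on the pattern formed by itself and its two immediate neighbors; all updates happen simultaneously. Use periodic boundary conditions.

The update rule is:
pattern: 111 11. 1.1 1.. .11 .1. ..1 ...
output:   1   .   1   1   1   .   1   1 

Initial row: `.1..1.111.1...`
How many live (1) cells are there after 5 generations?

1.11.111.1.111
.11.111.1.1111
11.111.1.1111.
1.111.1.1111.1
.111.1.1111.11
count of 1: 10

10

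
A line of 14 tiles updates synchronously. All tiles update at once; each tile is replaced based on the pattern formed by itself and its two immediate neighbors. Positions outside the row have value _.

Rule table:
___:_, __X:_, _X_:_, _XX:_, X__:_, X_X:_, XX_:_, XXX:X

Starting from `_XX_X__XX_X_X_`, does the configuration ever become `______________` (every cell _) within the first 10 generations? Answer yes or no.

______________
all cells are _ at generation 1

yes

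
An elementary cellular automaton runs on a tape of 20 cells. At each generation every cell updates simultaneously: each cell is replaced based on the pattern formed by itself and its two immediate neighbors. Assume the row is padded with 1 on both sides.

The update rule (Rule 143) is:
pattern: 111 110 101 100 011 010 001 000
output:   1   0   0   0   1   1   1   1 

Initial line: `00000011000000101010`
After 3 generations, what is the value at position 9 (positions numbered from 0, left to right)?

01111110011111101010
01111100111111001010
01111001111110011010
position 9 holds 1

1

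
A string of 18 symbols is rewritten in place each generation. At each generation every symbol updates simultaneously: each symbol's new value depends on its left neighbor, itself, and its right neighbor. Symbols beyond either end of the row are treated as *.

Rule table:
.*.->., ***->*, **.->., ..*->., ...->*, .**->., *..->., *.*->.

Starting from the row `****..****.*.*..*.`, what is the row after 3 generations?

*......**..*****..

***....**.........
**..**....*******.
*......**..*****..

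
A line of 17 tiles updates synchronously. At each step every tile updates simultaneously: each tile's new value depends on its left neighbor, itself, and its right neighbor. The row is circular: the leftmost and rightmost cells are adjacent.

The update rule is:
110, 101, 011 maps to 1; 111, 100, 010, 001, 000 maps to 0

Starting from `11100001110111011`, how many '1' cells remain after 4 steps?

step 1: 00100001011101110
step 2: 00000000110111010
step 3: 00000000111101100
step 4: 00000000100111100
count of 1: 5

5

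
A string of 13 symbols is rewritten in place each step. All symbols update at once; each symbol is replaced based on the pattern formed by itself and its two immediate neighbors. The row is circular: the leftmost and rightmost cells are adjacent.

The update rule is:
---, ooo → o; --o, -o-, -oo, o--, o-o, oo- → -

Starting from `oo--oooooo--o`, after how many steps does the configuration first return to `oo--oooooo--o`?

14

step 1: o----oooo----
step 2: --oo--oo--oo-
step 3: o------------
step 4: --oooooooooo-
step 5: o--oooooooo--
step 6: ----oooooo---
step 7: ooo--oooo--oo
step 8: oo----oo----o
step 9: o--oo----oo--
step 10: ------oo-----
step 11: ooooo----oooo
step 12: oooo--oo--ooo
step 13: ooo--------oo
step 14: oo--oooooo--o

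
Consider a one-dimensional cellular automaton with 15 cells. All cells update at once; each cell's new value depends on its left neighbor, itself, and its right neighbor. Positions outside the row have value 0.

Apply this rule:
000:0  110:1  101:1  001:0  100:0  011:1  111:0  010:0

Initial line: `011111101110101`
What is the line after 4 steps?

010000111011010
000000101111100
000000011000100
000000011000000

000000011000000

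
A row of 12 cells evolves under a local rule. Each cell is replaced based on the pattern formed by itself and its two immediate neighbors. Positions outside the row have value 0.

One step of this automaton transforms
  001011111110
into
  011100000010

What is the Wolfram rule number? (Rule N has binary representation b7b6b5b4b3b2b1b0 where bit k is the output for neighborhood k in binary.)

102

position 5: 111 → 0  (bit 7 = 0)
position 10: 110 → 1  (bit 6 = 1)
position 3: 101 → 1  (bit 5 = 1)
position 11: 100 → 0  (bit 4 = 0)
position 4: 011 → 0  (bit 3 = 0)
position 2: 010 → 1  (bit 2 = 1)
position 1: 001 → 1  (bit 1 = 1)
position 0: 000 → 0  (bit 0 = 0)
bits b7..b0 = 01100110 = 102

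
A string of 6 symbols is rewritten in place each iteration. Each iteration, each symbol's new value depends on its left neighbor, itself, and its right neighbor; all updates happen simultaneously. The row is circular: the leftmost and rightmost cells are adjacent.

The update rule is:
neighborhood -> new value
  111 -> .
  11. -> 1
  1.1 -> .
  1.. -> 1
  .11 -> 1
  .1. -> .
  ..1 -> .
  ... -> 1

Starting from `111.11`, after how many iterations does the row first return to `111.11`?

18

..1.1.
1....1
1111.1
...1.1
11....
11111.
1...1.
.11...
.11111
.1...1
..11..
1.1111
1.1...
...11.
11.111
.1.1..
....11
111.11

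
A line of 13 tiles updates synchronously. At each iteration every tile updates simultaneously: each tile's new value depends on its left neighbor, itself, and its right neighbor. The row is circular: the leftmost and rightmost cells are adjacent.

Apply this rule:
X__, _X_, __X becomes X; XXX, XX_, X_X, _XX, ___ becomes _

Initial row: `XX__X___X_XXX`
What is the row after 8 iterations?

XXX_____XXX__

iteration 1: __XXXX_XX____
iteration 2: _X_______X___
iteration 3: XXX_____XXX__
iteration 4: ___X___X___XX
iteration 5: X_XXX_XXX_X__
iteration 6: X_________XXX
iteration 7: _X_______X___  (repeats iteration 2; period 5)
iteration 8: XXX_____XXX__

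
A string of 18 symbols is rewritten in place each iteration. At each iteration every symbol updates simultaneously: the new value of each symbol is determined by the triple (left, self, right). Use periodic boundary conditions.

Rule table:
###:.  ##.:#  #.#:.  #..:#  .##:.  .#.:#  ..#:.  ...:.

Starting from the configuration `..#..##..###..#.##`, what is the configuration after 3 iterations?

iteration 1: #.##..##...##.#..#
iteration 2: #..##..##...#.##..
iteration 3: ##..##..##..#..##.

##..##..##..#..##.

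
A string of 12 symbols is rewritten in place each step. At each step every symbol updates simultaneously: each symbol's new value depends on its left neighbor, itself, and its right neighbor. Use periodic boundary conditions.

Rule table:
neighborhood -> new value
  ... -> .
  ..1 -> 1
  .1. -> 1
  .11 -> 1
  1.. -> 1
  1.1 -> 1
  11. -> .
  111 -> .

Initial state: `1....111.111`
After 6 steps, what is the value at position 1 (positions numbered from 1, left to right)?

step 1: .1..11..11..
step 2: 11111.111.1.
step 3: 1....11..111
step 4: .1..11.111..
step 5: 11111.11..1.
step 6: 1....11.1111
position 1 holds 1

1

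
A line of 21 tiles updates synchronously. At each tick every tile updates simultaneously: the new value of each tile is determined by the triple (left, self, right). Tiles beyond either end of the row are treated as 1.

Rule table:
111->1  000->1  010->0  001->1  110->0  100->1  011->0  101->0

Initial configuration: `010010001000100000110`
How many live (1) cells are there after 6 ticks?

10

tick 1: 001101110111011111000
tick 2: 110000100010001110111
tick 3: 101111011101110100011
tick 4: 000110001000100011101
tick 5: 111001110111011101000
tick 6: 110110100010001000111
count of 1: 10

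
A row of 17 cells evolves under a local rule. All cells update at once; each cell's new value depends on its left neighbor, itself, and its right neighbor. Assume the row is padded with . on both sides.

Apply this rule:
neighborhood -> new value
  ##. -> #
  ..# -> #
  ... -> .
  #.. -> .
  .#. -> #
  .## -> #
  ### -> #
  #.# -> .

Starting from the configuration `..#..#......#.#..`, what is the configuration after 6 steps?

step 1: .##.##.....##.#..
step 2: ###.##....###.#..
step 3: ###.##...####.#..
step 4: ###.##..#####.#..
step 5: ###.##.######.#..
step 6: ###.##.######.#..

###.##.######.#..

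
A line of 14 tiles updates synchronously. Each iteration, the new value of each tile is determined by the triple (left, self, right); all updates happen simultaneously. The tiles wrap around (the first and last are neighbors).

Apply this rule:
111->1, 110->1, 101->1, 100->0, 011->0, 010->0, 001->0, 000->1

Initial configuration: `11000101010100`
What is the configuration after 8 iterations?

01100001100010

01010010101000
00100001010011
00001100100001
01100100001100
00100001100101
00001100100010
11100100001000
01100001100010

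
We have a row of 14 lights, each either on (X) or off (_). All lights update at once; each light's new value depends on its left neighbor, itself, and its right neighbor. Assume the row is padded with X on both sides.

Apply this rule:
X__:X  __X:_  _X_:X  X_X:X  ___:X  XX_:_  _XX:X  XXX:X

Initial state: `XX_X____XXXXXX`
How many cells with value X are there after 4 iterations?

13

X_XXXXX_XXXXXX
_XXXXX_XXXXXXX
XXXXX_XXXXXXXX
XXXX_XXXXXXXXX
count of X: 13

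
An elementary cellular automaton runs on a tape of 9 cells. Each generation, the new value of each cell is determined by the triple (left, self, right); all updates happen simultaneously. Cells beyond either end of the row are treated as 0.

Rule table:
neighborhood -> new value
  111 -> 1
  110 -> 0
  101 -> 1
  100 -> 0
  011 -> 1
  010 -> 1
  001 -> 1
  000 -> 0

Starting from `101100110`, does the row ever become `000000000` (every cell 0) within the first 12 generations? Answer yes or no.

111001100
110011000
100110000
101100000
111000000
110000000
100000000
100000000  (fixed point — unchanged through generation 12)
generation 12 is 100000000, still not uniform 0

no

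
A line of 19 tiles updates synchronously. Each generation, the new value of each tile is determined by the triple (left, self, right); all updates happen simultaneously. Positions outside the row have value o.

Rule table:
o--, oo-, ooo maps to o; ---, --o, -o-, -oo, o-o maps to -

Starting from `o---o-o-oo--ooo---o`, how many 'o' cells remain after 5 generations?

9

generation 1: oo-------oo--ooo---
generation 2: ooo-------oo--ooo--
generation 3: oooo-------oo--ooo-
generation 4: ooooo-------oo--oo-
generation 5: oooooo-------oo--o-
count of o: 9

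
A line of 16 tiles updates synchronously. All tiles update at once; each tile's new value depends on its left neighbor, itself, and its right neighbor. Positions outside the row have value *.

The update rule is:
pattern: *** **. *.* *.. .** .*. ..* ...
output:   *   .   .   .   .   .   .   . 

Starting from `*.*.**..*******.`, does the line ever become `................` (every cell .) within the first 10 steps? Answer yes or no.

yes

.........*****..
..........***...
...........*....
................
all cells are . at step 4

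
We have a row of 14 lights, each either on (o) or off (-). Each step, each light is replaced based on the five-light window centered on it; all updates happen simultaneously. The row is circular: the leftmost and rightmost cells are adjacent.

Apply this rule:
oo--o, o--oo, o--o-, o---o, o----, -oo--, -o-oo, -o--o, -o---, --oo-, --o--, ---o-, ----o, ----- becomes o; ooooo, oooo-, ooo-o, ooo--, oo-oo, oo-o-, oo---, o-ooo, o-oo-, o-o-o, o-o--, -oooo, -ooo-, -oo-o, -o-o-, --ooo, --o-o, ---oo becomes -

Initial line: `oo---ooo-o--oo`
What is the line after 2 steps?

---o------oo--
ooooooooo-oo-o

ooooooooo-oo-o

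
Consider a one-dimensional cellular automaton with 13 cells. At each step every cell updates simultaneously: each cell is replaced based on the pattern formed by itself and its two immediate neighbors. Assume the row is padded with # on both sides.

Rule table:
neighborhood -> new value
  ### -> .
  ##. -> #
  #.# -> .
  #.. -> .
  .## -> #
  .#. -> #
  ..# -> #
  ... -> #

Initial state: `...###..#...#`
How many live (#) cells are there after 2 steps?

6

.###.#.##.###
.#.#.#.##.#..
count of #: 6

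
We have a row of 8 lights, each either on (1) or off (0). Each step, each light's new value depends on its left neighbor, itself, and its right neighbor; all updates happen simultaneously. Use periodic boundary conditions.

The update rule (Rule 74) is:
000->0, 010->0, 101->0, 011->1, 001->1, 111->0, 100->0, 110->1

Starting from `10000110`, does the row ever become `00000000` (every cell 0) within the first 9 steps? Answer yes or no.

00001110
00011010
00111000
01101000
11100000
10100001
10000011
10000110  (repeats step 0; period 8)
step 9: 00001110
step 9 is 00001110, still not uniform 0

no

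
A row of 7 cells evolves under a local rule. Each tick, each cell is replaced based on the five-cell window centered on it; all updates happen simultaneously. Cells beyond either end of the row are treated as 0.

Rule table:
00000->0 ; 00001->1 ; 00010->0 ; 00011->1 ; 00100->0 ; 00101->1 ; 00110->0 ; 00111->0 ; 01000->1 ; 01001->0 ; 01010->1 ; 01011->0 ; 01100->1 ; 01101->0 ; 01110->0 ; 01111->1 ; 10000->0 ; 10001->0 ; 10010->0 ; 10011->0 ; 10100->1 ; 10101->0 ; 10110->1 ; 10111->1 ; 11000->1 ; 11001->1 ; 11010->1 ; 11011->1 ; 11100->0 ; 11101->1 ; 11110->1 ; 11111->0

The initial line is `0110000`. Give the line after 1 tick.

1011000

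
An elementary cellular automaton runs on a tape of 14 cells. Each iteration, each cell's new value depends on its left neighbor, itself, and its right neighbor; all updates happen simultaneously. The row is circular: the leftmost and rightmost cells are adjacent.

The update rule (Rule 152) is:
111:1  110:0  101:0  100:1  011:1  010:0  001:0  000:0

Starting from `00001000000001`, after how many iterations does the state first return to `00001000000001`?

10000100000000
01000010000000
00100001000000
00010000100000
00001000010000
00000100001000
00000010000100
00000001000010
00000000100001
10000000010000
01000000001000
00100000000100
00010000000010
00001000000001

14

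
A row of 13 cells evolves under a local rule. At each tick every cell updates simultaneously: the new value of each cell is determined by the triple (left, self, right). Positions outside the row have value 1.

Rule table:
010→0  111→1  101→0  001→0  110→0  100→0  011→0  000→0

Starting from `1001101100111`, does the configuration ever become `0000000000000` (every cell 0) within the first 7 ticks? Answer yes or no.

0000000000011
0000000000001
0000000000000
all cells are 0 at tick 3

yes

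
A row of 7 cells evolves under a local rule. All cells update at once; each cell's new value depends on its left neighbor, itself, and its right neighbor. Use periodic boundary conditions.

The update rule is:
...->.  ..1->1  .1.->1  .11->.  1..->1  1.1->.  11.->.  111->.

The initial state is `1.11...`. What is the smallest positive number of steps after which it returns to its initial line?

7

step 1: 1...1.1
step 2: .1.11..
step 3: 11...1.
step 4: ..1.11.
step 5: .11...1
step 6: ...1.11
step 7: 1.11...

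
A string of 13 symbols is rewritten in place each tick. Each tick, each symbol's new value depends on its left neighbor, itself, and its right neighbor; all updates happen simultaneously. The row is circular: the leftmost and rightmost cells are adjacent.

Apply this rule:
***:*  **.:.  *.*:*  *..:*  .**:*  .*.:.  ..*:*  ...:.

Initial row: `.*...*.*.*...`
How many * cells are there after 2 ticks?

tick 1: *.*.*.*.*.*..
tick 2: .*.*.*.*.*.**
count of *: 7

7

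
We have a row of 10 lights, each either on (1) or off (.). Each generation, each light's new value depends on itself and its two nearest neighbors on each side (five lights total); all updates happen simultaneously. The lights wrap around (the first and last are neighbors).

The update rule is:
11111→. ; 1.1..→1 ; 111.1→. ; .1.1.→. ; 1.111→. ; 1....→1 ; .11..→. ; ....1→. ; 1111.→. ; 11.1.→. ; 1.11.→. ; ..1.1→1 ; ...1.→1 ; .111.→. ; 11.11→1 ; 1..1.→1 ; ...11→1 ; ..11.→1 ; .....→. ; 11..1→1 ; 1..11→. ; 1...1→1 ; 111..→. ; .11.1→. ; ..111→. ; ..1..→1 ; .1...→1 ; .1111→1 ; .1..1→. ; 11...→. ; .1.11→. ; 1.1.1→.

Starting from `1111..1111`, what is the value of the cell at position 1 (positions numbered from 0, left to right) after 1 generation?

.

....1..1..
position 1 holds .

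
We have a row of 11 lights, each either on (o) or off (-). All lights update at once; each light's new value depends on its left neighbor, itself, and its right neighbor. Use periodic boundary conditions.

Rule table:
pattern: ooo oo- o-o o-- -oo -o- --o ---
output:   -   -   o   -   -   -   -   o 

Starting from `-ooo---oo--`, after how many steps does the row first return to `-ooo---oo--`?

step 1: -----o----o
step 2: -ooo---oo--

2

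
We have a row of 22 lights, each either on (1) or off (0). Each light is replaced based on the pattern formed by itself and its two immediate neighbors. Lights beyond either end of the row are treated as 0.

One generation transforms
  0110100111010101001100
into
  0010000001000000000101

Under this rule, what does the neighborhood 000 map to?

1

At position 21 the neighborhood is 000; the next row has 1 there.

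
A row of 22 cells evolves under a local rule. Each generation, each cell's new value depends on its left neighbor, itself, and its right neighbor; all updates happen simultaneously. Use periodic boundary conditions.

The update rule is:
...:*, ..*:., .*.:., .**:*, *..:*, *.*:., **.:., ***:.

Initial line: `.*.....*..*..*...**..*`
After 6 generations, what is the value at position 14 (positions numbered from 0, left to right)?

*

..****..*..*..**.*.*..
*.*...*..*..*.*.....**
...**..*..*....****.*.
**.*.*..*..***.*.....*
......*..*.*....****.*
*****..*....***.*.....
position 14 holds *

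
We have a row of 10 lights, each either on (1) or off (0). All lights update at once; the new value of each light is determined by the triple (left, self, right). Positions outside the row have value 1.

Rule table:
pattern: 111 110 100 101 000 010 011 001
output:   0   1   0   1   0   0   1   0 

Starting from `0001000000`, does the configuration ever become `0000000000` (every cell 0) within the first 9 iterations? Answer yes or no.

yes

0000000000
all cells are 0 at iteration 1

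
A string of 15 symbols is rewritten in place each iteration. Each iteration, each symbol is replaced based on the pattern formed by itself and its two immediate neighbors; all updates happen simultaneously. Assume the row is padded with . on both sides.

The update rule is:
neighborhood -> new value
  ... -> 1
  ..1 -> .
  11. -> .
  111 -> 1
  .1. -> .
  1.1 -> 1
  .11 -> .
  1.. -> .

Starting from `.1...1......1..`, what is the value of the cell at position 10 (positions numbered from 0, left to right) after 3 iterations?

.

...1...1111...1
11...1..11..1..
...1..........1
position 10 holds .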